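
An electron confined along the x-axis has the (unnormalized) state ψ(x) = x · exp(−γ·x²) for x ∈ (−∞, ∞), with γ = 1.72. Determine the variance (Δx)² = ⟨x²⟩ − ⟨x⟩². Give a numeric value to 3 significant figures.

Compute ⟨x⟩ and ⟨x²⟩ separately, then (Δx)² = ⟨x²⟩ − ⟨x⟩².
Expand each integrand as polynomial × e^(−2γx²) and use ∫x^(2j)·e^(−2γx²) dx = (2j−1)!!/(4γ)^j · √(π/(2γ)), odd powers → 0; here √(π/(2γ)) = 0.95564.
Normalization: ∫|ψ|² dx = 0.13890.
⟨x⟩ = 0.0000 and ⟨x²⟩ = 0.43605.
(Δx)² = 0.43605 − (0.0000)² = 0.43605.

0.436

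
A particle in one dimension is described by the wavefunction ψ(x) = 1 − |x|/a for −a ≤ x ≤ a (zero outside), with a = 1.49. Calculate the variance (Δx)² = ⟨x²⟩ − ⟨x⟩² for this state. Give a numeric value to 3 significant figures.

Compute ⟨x⟩ and ⟨x²⟩ separately, then (Δx)² = ⟨x²⟩ − ⟨x⟩².
ψ is even, so ∫ over [−a, a] = 2∫₀ᵃ with ψ = 1 − x/a there: ∫₀ᵃ (1 − x/a)² dx = a/3, ∫₀ᵃ x²(1 − x/a)² dx = a³/30, ∫₀ᵃ x⁴(1 − x/a)² dx = a⁵/105.
Normalization: ∫|ψ|² dx = 0.99333.
⟨x⟩ = 0.0000 and ⟨x²⟩ = 0.22201.
(Δx)² = 0.22201 − (0.0000)² = 0.22201.

0.222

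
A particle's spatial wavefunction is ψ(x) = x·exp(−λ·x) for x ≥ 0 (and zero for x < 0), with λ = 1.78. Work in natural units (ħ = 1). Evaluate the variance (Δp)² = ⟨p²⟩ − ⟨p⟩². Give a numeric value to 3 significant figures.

3.17

Compute ⟨p⟩ and ⟨p²⟩ separately; (Δp)² = ⟨p²⟩ − ⟨p⟩².
Differentiate x·exp(−λ·x) with the product rule; every integrand then reduces to terms xʲ·e^(−2λx) on [0, ∞), with ∫₀^∞ xʲ·e^(−2λx) dx = j!/(2λ)^(j+1).
Normalization: ∫|ψ|² dx = 0.044328.
⟨p⟩ = 0.0000 and ⟨p²⟩ = 3.1684.
(Δp)² = 3.1684 − (0.0000)² = 3.1684.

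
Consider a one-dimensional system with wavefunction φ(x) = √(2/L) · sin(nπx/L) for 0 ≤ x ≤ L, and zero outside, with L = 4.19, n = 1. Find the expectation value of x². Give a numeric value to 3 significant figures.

⟨x²⟩ = ∫ x²·|φ|² dx (integrals over the domain).
With sin²θ = (1 − cos2θ)/2 on 0 ≤ x ≤ L: ∫sin²(nπx/L) dx = L/2, ∫x·sin²(nπx/L) dx = L²/4, ∫x²·sin²(nπx/L) dx = L³·(1/6 − 1/(4n²π²)); higher powers xᵏ the same way, integrating xᵏ·cos(2nπx/L) by parts.
⟨x²⟩ = 4.9626.

4.96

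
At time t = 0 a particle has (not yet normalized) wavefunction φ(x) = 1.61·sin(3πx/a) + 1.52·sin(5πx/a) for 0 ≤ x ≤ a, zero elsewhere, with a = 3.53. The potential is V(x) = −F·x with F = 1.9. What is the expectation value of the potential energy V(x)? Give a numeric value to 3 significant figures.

⟨V⟩ = ∫ V(x)·|φ|² dx / ∫|φ|² dx.
On 0 ≤ x ≤ a (j ≠ l): ∫sin²(jπx/a) dx = a/2, ∫sin(jπx/a)·sin(lπx/a) dx = 0; diagonal moments ∫x·sin²(jπx/a) dx = a²/4, ∫x²·sin²(jπx/a) dx = a³·(1/6 − 1/(4j²π²)); cross terms ∫x·sin(jπx/a)·sin(lπx/a) dx = 0 for j + l even and −4jla²/(π²(j² − l²)²) for j + l odd, ∫x²·sin(jπx/a)·sin(lπx/a) dx = (−1)^(j+l)·4jla³/(π²(j² − l²)²); higher powers the same way via product-to-sum and parts.
State is unnormalized: ∫|φ|² dx = 8.6529, and ∫φ*·V(x)·φ dx = -29.018, so ⟨V⟩ = -29.018 / 8.6529.
⟨V⟩ = -3.3535.

-3.35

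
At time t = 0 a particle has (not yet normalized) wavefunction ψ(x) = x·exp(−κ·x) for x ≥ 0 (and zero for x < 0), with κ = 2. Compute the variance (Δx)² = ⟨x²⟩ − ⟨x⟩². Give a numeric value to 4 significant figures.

0.1875

Compute ⟨x⟩ and ⟨x²⟩ separately, then (Δx)² = ⟨x²⟩ − ⟨x⟩².
Every integrand reduces to terms xʲ·e^(−2κx) on [0, ∞); use ∫₀^∞ xʲ·e^(−2κx) dx = j!/(2κ)^(j+1).
Normalization: ∫|ψ|² dx = 0.031250.
⟨x⟩ = 0.75000 and ⟨x²⟩ = 0.75000.
(Δx)² = 0.75000 − (0.75000)² = 0.18750.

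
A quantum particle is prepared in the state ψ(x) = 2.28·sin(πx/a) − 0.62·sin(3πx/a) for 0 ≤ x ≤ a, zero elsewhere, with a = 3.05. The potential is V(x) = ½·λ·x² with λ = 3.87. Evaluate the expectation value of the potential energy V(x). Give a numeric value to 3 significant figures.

⟨V⟩ = ∫ V(x)·|ψ|² dx / ∫|ψ|² dx.
On 0 ≤ x ≤ a (j ≠ l): ∫sin²(jπx/a) dx = a/2, ∫sin(jπx/a)·sin(lπx/a) dx = 0; diagonal moments ∫x·sin²(jπx/a) dx = a²/4, ∫x²·sin²(jπx/a) dx = a³·(1/6 − 1/(4j²π²)); cross terms ∫x·sin(jπx/a)·sin(lπx/a) dx = 0 for j + l even and −4jla²/(π²(j² − l²)²) for j + l odd, ∫x²·sin(jπx/a)·sin(lπx/a) dx = (−1)^(j+l)·4jla³/(π²(j² − l²)²); higher powers the same way via product-to-sum and parts.
State is unnormalized: ∫|ψ|² dx = 8.5138, and ∫ψ*·V(x)·ψ dx = 40.846, so ⟨V⟩ = 40.846 / 8.5138.
⟨V⟩ = 4.7977.

4.80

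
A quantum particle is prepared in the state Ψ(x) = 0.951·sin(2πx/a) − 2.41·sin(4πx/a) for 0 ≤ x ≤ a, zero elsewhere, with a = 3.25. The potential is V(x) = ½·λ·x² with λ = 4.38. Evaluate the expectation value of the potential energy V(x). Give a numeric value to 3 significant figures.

6.90

⟨V⟩ = ∫ V(x)·|Ψ|² dx / ∫|Ψ|² dx.
On 0 ≤ x ≤ a (j ≠ l): ∫sin²(jπx/a) dx = a/2, ∫sin(jπx/a)·sin(lπx/a) dx = 0; diagonal moments ∫x·sin²(jπx/a) dx = a²/4, ∫x²·sin²(jπx/a) dx = a³·(1/6 − 1/(4j²π²)); cross terms ∫x·sin(jπx/a)·sin(lπx/a) dx = 0 for j + l even and −4jla²/(π²(j² − l²)²) for j + l odd, ∫x²·sin(jπx/a)·sin(lπx/a) dx = (−1)^(j+l)·4jla³/(π²(j² − l²)²); higher powers the same way via product-to-sum and parts.
State is unnormalized: ∫|Ψ|² dx = 10.908, and ∫Ψ*·V(x)·Ψ dx = 75.225, so ⟨V⟩ = 75.225 / 10.908.
⟨V⟩ = 6.8964.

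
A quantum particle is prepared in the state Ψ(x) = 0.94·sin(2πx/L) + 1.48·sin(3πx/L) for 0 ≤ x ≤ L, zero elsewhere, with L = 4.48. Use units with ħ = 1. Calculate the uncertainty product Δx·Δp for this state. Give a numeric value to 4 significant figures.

Δx = √(⟨x²⟩−⟨x⟩²), Δp = √(⟨p²⟩−⟨p⟩²).
On 0 ≤ x ≤ L (j ≠ l): ∫sin²(jπx/L) dx = L/2, ∫sin(jπx/L)·sin(lπx/L) dx = 0; diagonal moments ∫x·sin²(jπx/L) dx = L²/4, ∫x²·sin²(jπx/L) dx = L³·(1/6 − 1/(4j²π²)); cross terms ∫x·sin(jπx/L)·sin(lπx/L) dx = 0 for j + l even and −4jlL²/(π²(j² − l²)²) for j + l odd, ∫x²·sin(jπx/L)·sin(lπx/L) dx = (−1)^(j+l)·4jlL³/(π²(j² − l²)²); higher powers the same way via product-to-sum and parts. d²/dx² sin(jπx/L) = −(jπ/L)²·sin(jπx/L); on 0 ≤ x ≤ L, ∫sin²(jπx/L) dx = L/2 and ∫sin(jπx/L)·sin(lπx/L) dx = 0 for j ≠ l, so only diagonal terms survive in ∫|Ψ|² and ∫Ψ·Ψ″; ∫Ψ·Ψ′ dx = [Ψ²/2] between the walls = 0.
Normalization: ∫|Ψ|² dx = 6.8858.
⟨x⟩ = 1.4511, ⟨x²⟩ = 3.0025 ⇒ Δx = 0.94693.
⟨p⟩ = 0.0000, ⟨p²⟩ = 3.7190 ⇒ Δp = 1.9285.
Δx·Δp = 1.8261.

1.826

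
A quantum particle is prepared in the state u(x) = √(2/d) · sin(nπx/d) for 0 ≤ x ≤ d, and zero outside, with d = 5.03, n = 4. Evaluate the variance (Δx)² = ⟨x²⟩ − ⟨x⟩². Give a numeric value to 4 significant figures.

2.028

Compute ⟨x⟩ and ⟨x²⟩ separately, then (Δx)² = ⟨x²⟩ − ⟨x⟩².
With sin²θ = (1 − cos2θ)/2 on 0 ≤ x ≤ d: ∫sin²(nπx/d) dx = d/2, ∫x·sin²(nπx/d) dx = d²/4, ∫x²·sin²(nπx/d) dx = d³·(1/6 − 1/(4n²π²)); higher powers xᵏ the same way, integrating xᵏ·cos(2nπx/d) by parts.
⟨x⟩ = 2.5150 and ⟨x²⟩ = 8.3535.
(Δx)² = 8.3535 − (2.5150)² = 2.0283.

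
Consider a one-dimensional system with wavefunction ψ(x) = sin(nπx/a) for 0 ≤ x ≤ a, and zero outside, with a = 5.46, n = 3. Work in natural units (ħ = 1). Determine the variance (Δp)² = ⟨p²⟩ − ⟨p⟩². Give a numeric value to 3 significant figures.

2.98

Compute ⟨p⟩ and ⟨p²⟩ separately; (Δp)² = ⟨p²⟩ − ⟨p⟩².
d/dx sin(nπx/a) = (nπ/a)·cos(nπx/a) and d²/dx² sin(nπx/a) = −(nπ/a)²·sin(nπx/a); on 0 ≤ x ≤ a, ∫sin²(nπx/a) dx = a/2 and ∫sin(nπx/a)·cos(nπx/a) dx = 0.
Normalization: ∫|ψ|² dx = 2.7300.
⟨p⟩ = 0.0000 and ⟨p²⟩ = 2.9796.
(Δp)² = 2.9796 − (0.0000)² = 2.9796.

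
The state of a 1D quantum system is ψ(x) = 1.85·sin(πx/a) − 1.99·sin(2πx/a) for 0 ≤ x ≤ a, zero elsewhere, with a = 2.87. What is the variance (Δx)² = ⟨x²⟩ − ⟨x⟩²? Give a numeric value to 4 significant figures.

0.1712

Compute ⟨x⟩ and ⟨x²⟩ separately, then (Δx)² = ⟨x²⟩ − ⟨x⟩².
On 0 ≤ x ≤ a (j ≠ l): ∫sin²(jπx/a) dx = a/2, ∫sin(jπx/a)·sin(lπx/a) dx = 0; diagonal moments ∫x·sin²(jπx/a) dx = a²/4, ∫x²·sin²(jπx/a) dx = a³·(1/6 − 1/(4j²π²)); cross terms ∫x·sin(jπx/a)·sin(lπx/a) dx = 0 for j + l even and −4jla²/(π²(j² − l²)²) for j + l odd, ∫x²·sin(jπx/a)·sin(lπx/a) dx = (−1)^(j+l)·4jla³/(π²(j² − l²)²); higher powers the same way via product-to-sum and parts.
Normalization: ∫|ψ|² dx = 10.594.
⟨x⟩ = 1.9506 and ⟨x²⟩ = 3.9760.
(Δx)² = 3.9760 − (1.9506)² = 0.17117.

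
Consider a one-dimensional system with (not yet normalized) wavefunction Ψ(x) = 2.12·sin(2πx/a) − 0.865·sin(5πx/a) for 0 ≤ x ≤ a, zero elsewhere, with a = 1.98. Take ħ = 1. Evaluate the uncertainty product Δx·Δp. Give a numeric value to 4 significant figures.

2.230

Δx = √(⟨x²⟩−⟨x⟩²), Δp = √(⟨p²⟩−⟨p⟩²).
On 0 ≤ x ≤ a (j ≠ l): ∫sin²(jπx/a) dx = a/2, ∫sin(jπx/a)·sin(lπx/a) dx = 0; diagonal moments ∫x·sin²(jπx/a) dx = a²/4, ∫x²·sin²(jπx/a) dx = a³·(1/6 − 1/(4j²π²)); cross terms ∫x·sin(jπx/a)·sin(lπx/a) dx = 0 for j + l even and −4jla²/(π²(j² − l²)²) for j + l odd, ∫x²·sin(jπx/a)·sin(lπx/a) dx = (−1)^(j+l)·4jla³/(π²(j² − l²)²); higher powers the same way via product-to-sum and parts. d²/dx² sin(jπx/a) = −(jπ/a)²·sin(jπx/a); on 0 ≤ x ≤ a, ∫sin²(jπx/a) dx = a/2 and ∫sin(jπx/a)·sin(lπx/a) dx = 0 for j ≠ l, so only diagonal terms survive in ∫|Ψ|² and ∫Ψ·Ψ″; ∫Ψ·Ψ′ dx = [Ψ²/2] between the walls = 0.
Normalization: ∫|Ψ|² dx = 5.1902.
⟨x⟩ = 1.0155, ⟨x²⟩ = 1.3135 ⇒ Δx = 0.53137.
⟨p⟩ = 0.0000, ⟨p²⟩ = 17.615 ⇒ Δp = 4.1970.
Δx·Δp = 2.2302.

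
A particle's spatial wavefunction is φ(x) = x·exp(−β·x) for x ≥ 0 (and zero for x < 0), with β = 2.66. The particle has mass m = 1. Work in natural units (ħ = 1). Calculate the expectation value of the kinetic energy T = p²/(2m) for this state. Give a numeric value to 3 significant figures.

3.54

T = −(ħ²/2m) d²/dx², so ⟨T⟩ = −(ħ²/2m) ∫ φ*·φ'' dx / ∫|φ|² dx; with m = 1.
Differentiate x·exp(−β·x) with the product rule; every integrand then reduces to terms xʲ·e^(−2βx) on [0, ∞), with ∫₀^∞ xʲ·e^(−2βx) dx = j!/(2β)^(j+1).
State is unnormalized: ∫|φ|² dx = 0.013283, and ∫φ*·(−ħ²/2m · φ'') dx = 0.046992, so ⟨T⟩ = 0.046992 / 0.013283.
⟨T⟩ = 3.5378.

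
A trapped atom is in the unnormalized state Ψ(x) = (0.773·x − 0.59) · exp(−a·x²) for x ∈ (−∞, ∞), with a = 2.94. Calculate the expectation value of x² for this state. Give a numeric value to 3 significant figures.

0.107

⟨x²⟩ = ∫ x²·|Ψ|² dx / ∫|Ψ|² dx (integrals over the domain).
Expand each integrand as polynomial × e^(−2ax²) and use ∫x^(2j)·e^(−2ax²) dx = (2j−1)!!/(4a)^j · √(π/(2a)), odd powers → 0; here √(π/(2a)) = 0.73095.
State is unnormalized: ∫|Ψ|² dx = 0.29158, and ∫Ψ*·x²·Ψ dx = 0.031111, so ⟨x²⟩ = 0.031111 / 0.29158.
⟨x²⟩ = 0.10670.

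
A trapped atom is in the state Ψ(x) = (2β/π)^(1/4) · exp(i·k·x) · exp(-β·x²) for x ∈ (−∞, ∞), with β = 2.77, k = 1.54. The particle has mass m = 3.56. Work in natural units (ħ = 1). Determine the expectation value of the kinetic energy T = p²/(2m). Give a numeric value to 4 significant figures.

T = −(ħ²/2m) d²/dx², so ⟨T⟩ = −(ħ²/2m) ∫ Ψ*·Ψ'' dx; with m = 3.56.
Gaussian moments: ∫x^(2j)·e^(−2βx²) dx = (2j−1)!!/(4β)^j · √(π/(2β)), odd powers integrate to 0; here √(π/(2β)) = 0.75304. Derivatives: Ψ′ = (ik − 2βx)·Ψ, Ψ″ = ((ik − 2βx)² − 2β)·Ψ; the odd-in-x pieces drop out.
⟨T⟩ = 0.72213.

0.7221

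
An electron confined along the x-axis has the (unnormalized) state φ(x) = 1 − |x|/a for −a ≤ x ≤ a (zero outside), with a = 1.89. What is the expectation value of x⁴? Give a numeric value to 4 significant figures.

⟨x⁴⟩ = ∫ x⁴·|φ|² dx / ∫|φ|² dx (integrals over the domain).
φ is even, so ∫ over [−a, a] = 2∫₀ᵃ with φ = 1 − x/a there: ∫₀ᵃ (1 − x/a)² dx = a/3, ∫₀ᵃ x²(1 − x/a)² dx = a³/30, ∫₀ᵃ x⁴(1 − x/a)² dx = a⁵/105.
State is unnormalized: ∫|φ|² dx = 1.2600, and ∫φ*·x⁴·φ dx = 0.45936, so ⟨x⁴⟩ = 0.45936 / 1.2600.
⟨x⁴⟩ = 0.36457.

0.3646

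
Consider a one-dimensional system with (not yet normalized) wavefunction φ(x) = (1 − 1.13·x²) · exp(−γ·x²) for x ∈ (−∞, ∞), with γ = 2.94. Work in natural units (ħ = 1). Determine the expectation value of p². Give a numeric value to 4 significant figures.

p² φ = −ħ² d²φ/dx²; ⟨p²⟩ = −ħ² ∫ φ*·φ'' dx / ∫|φ|² dx.
Expand each integrand as polynomial × e^(−2γx²) and use ∫x^(2j)·e^(−2γx²) dx = (2j−1)!!/(4γ)^j · √(π/(2γ)), odd powers → 0; here √(π/(2γ)) = 0.73095. Differentiate with the product rule, d/dx e^(−γx²) = −2γx·e^(−γx²).
State is unnormalized: ∫|φ|² dx = 0.61072, and ∫φ*·(−ħ² φ'') dx = 2.7009, so ⟨p²⟩ = 2.7009 / 0.61072.
⟨p²⟩ = 4.4224.

4.422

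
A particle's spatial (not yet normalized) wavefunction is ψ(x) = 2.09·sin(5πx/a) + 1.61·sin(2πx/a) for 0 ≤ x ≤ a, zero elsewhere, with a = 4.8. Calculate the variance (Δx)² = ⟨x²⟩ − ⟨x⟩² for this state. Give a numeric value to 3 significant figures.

1.77

Compute ⟨x⟩ and ⟨x²⟩ separately, then (Δx)² = ⟨x²⟩ − ⟨x⟩².
On 0 ≤ x ≤ a (j ≠ l): ∫sin²(jπx/a) dx = a/2, ∫sin(jπx/a)·sin(lπx/a) dx = 0; diagonal moments ∫x·sin²(jπx/a) dx = a²/4, ∫x²·sin²(jπx/a) dx = a³·(1/6 − 1/(4j²π²)); cross terms ∫x·sin(jπx/a)·sin(lπx/a) dx = 0 for j + l even and −4jla²/(π²(j² − l²)²) for j + l odd, ∫x²·sin(jπx/a)·sin(lπx/a) dx = (−1)^(j+l)·4jla³/(π²(j² − l²)²); higher powers the same way via product-to-sum and parts.
Normalization: ∫|ψ|² dx = 16.704.
⟨x⟩ = 2.3147 and ⟨x²⟩ = 7.1326.
(Δx)² = 7.1326 − (2.3147)² = 1.7747.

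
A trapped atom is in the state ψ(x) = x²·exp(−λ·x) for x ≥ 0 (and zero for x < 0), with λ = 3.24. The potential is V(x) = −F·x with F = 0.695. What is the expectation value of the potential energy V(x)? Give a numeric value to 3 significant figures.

-0.536

⟨V⟩ = ∫ V(x)·|ψ|² dx / ∫|ψ|² dx.
Every integrand reduces to terms xʲ·e^(−2λx) on [0, ∞); use ∫₀^∞ xʲ·e^(−2λx) dx = j!/(2λ)^(j+1).
State is unnormalized: ∫|ψ|² dx = 0.0021006, and ∫ψ*·V(x)·ψ dx = -0.0011265, so ⟨V⟩ = -0.0011265 / 0.0021006.
⟨V⟩ = -0.53627.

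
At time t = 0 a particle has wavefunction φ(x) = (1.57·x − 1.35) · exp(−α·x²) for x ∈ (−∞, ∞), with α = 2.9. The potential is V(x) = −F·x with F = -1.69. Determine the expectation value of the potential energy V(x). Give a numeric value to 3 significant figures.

-0.303

⟨V⟩ = ∫ V(x)·|φ|² dx / ∫|φ|² dx.
Expand each integrand as polynomial × e^(−2αx²) and use ∫x^(2j)·e^(−2αx²) dx = (2j−1)!!/(4α)^j · √(π/(2α)), odd powers → 0; here √(π/(2α)) = 0.73597.
State is unnormalized: ∫|φ|² dx = 1.4977, and ∫φ*·V(x)·φ dx = -0.45452, so ⟨V⟩ = -0.45452 / 1.4977.
⟨V⟩ = -0.30348.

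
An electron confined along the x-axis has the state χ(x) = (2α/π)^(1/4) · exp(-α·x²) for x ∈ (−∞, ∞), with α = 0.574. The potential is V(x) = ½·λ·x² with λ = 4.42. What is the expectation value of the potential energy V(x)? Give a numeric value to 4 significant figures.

0.9625

⟨V⟩ = ∫ V(x)·|χ|² dx.
Gaussian moments: ∫x^(2j)·e^(−2αx²) dx = (2j−1)!!/(4α)^j · √(π/(2α)), odd powers integrate to 0; here √(π/(2α)) = 1.6543.
⟨V⟩ = 0.96254.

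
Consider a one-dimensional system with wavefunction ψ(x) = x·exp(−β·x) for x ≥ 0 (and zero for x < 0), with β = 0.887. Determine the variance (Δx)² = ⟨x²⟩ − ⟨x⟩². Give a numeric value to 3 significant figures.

0.953

Compute ⟨x⟩ and ⟨x²⟩ separately, then (Δx)² = ⟨x²⟩ − ⟨x⟩².
Every integrand reduces to terms xʲ·e^(−2βx) on [0, ∞); use ∫₀^∞ xʲ·e^(−2βx) dx = j!/(2β)^(j+1).
Normalization: ∫|ψ|² dx = 0.35824.
⟨x⟩ = 1.6911 and ⟨x²⟩ = 3.8131.
(Δx)² = 3.8131 − (1.6911)² = 0.95327.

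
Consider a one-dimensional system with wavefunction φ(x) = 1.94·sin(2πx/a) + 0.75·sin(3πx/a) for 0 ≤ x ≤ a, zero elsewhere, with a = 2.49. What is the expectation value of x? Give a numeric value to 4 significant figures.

0.9192

⟨x⟩ = ∫ x·|φ|² dx / ∫|φ|² dx (integrals over the domain).
On 0 ≤ x ≤ a (j ≠ l): ∫sin²(jπx/a) dx = a/2, ∫sin(jπx/a)·sin(lπx/a) dx = 0; diagonal moments ∫x·sin²(jπx/a) dx = a²/4, ∫x²·sin²(jπx/a) dx = a³·(1/6 − 1/(4j²π²)); cross terms ∫x·sin(jπx/a)·sin(lπx/a) dx = 0 for j + l even and −4jla²/(π²(j² − l²)²) for j + l odd, ∫x²·sin(jπx/a)·sin(lπx/a) dx = (−1)^(j+l)·4jla³/(π²(j² − l²)²); higher powers the same way via product-to-sum and parts.
State is unnormalized: ∫|φ|² dx = 5.3860, and ∫φ*·x·φ dx = 4.9506, so ⟨x⟩ = 4.9506 / 5.3860.
⟨x⟩ = 0.91917.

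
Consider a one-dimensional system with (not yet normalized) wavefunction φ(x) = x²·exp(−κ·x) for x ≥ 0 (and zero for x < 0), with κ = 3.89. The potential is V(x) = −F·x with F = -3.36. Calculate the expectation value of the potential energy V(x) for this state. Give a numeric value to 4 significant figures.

⟨V⟩ = ∫ V(x)·|φ|² dx / ∫|φ|² dx.
Every integrand reduces to terms xʲ·e^(−2κx) on [0, ∞); use ∫₀^∞ xʲ·e^(−2κx) dx = j!/(2κ)^(j+1).
State is unnormalized: ∫|φ|² dx = 0.00084200, and ∫φ*·V(x)·φ dx = 0.0018182, so ⟨V⟩ = 0.0018182 / 0.00084200.
⟨V⟩ = 2.1594.

2.159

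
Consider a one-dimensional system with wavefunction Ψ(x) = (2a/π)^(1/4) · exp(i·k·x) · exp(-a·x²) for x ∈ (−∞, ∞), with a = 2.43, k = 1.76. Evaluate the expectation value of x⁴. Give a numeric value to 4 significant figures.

0.03175

⟨x⁴⟩ = ∫ x⁴·|Ψ|² dx (integrals over the domain).
Gaussian moments: ∫x^(2j)·e^(−2ax²) dx = (2j−1)!!/(4a)^j · √(π/(2a)), odd powers integrate to 0; here √(π/(2a)) = 0.80400.
⟨x⁴⟩ = 0.031753.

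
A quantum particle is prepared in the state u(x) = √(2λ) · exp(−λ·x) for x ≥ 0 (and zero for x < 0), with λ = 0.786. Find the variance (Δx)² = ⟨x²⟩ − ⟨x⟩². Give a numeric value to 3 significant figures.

0.405

Compute ⟨x⟩ and ⟨x²⟩ separately, then (Δx)² = ⟨x²⟩ − ⟨x⟩².
Every integrand reduces to terms xʲ·e^(−2λx) on [0, ∞); use ∫₀^∞ xʲ·e^(−2λx) dx = j!/(2λ)^(j+1).
⟨x⟩ = 0.63613 and ⟨x²⟩ = 0.80933.
(Δx)² = 0.80933 − (0.63613)² = 0.40466.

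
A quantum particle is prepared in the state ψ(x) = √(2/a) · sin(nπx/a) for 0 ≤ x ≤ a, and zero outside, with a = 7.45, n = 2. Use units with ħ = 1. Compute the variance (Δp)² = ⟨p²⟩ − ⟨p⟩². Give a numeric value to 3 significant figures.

Compute ⟨p⟩ and ⟨p²⟩ separately; (Δp)² = ⟨p²⟩ − ⟨p⟩².
d/dx sin(nπx/a) = (nπ/a)·cos(nπx/a) and d²/dx² sin(nπx/a) = −(nπ/a)²·sin(nπx/a); on 0 ≤ x ≤ a, ∫sin²(nπx/a) dx = a/2 and ∫sin(nπx/a)·cos(nπx/a) dx = 0.
⟨p⟩ = 0.0000 and ⟨p²⟩ = 0.71129.
(Δp)² = 0.71129 − (0.0000)² = 0.71129.

0.711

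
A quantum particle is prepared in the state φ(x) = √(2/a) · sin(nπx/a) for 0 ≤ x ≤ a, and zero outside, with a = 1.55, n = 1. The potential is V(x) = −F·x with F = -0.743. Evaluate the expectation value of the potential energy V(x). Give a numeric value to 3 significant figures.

⟨V⟩ = ∫ V(x)·|φ|² dx.
With sin²θ = (1 − cos2θ)/2 on 0 ≤ x ≤ a: ∫sin²(nπx/a) dx = a/2, ∫x·sin²(nπx/a) dx = a²/4, ∫x²·sin²(nπx/a) dx = a³·(1/6 − 1/(4n²π²)); higher powers xᵏ the same way, integrating xᵏ·cos(2nπx/a) by parts.
⟨V⟩ = 0.57583.

0.576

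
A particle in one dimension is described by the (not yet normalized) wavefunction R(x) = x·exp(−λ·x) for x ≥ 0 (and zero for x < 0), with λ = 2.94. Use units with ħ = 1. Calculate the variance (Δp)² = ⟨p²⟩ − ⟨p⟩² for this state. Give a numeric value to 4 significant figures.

8.644

Compute ⟨p⟩ and ⟨p²⟩ separately; (Δp)² = ⟨p²⟩ − ⟨p⟩².
Differentiate x·exp(−λ·x) with the product rule; every integrand then reduces to terms xʲ·e^(−2λx) on [0, ∞), with ∫₀^∞ xʲ·e^(−2λx) dx = j!/(2λ)^(j+1).
Normalization: ∫|R|² dx = 0.0098378.
⟨p⟩ = 0.0000 and ⟨p²⟩ = 8.6436.
(Δp)² = 8.6436 − (0.0000)² = 8.6436.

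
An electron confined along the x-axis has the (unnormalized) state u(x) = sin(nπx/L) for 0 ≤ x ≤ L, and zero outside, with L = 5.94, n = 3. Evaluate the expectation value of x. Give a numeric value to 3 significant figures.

⟨x⟩ = ∫ x·|u|² dx / ∫|u|² dx (integrals over the domain).
With sin²θ = (1 − cos2θ)/2 on 0 ≤ x ≤ L: ∫sin²(nπx/L) dx = L/2, ∫x·sin²(nπx/L) dx = L²/4, ∫x²·sin²(nπx/L) dx = L³·(1/6 − 1/(4n²π²)); higher powers xᵏ the same way, integrating xᵏ·cos(2nπx/L) by parts.
State is unnormalized: ∫|u|² dx = 2.9700, and ∫u*·x·u dx = 8.8209, so ⟨x⟩ = 8.8209 / 2.9700.
⟨x⟩ = 2.9700.

2.97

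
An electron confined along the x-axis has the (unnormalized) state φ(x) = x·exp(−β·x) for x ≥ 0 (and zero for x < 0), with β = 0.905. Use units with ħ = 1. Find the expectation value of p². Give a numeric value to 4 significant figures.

0.8190

p² φ = −ħ² d²φ/dx²; ⟨p²⟩ = −ħ² ∫ φ*·φ'' dx / ∫|φ|² dx.
Differentiate x·exp(−β·x) with the product rule; every integrand then reduces to terms xʲ·e^(−2βx) on [0, ∞), with ∫₀^∞ xʲ·e^(−2βx) dx = j!/(2β)^(j+1).
State is unnormalized: ∫|φ|² dx = 0.33728, and ∫φ*·(−ħ² φ'') dx = 0.27624, so ⟨p²⟩ = 0.27624 / 0.33728.
⟨p²⟩ = 0.81903.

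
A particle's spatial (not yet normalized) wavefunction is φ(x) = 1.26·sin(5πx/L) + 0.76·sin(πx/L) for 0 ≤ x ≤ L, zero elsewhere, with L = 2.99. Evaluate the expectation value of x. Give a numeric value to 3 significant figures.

1.50

⟨x⟩ = ∫ x·|φ|² dx / ∫|φ|² dx (integrals over the domain).
On 0 ≤ x ≤ L (j ≠ l): ∫sin²(jπx/L) dx = L/2, ∫sin(jπx/L)·sin(lπx/L) dx = 0; diagonal moments ∫x·sin²(jπx/L) dx = L²/4, ∫x²·sin²(jπx/L) dx = L³·(1/6 − 1/(4j²π²)); cross terms ∫x·sin(jπx/L)·sin(lπx/L) dx = 0 for j + l even and −4jlL²/(π²(j² − l²)²) for j + l odd, ∫x²·sin(jπx/L)·sin(lπx/L) dx = (−1)^(j+l)·4jlL³/(π²(j² − l²)²); higher powers the same way via product-to-sum and parts.
State is unnormalized: ∫|φ|² dx = 3.2370, and ∫φ*·x·φ dx = 4.8393, so ⟨x⟩ = 4.8393 / 3.2370.
⟨x⟩ = 1.4950.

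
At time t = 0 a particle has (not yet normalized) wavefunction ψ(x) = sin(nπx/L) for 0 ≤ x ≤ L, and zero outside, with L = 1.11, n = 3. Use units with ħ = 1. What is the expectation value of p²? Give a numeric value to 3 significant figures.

p² ψ = −ħ² d²ψ/dx²; ⟨p²⟩ = −ħ² ∫ ψ*·ψ'' dx / ∫|ψ|² dx.
d/dx sin(nπx/L) = (nπ/L)·cos(nπx/L) and d²/dx² sin(nπx/L) = −(nπ/L)²·sin(nπx/L); on 0 ≤ x ≤ L, ∫sin²(nπx/L) dx = L/2 and ∫sin(nπx/L)·cos(nπx/L) dx = 0.
State is unnormalized: ∫|ψ|² dx = 0.55500, and ∫ψ*·(−ħ² ψ'') dx = 40.012, so ⟨p²⟩ = 40.012 / 0.55500.
⟨p²⟩ = 72.094.

72.1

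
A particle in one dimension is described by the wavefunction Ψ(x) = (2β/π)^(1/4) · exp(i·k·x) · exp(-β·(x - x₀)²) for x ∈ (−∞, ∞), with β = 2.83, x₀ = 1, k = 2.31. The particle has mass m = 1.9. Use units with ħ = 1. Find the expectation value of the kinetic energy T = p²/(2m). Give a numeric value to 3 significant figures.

T = −(ħ²/2m) d²/dx², so ⟨T⟩ = −(ħ²/2m) ∫ Ψ*·Ψ'' dx; with m = 1.9.
Gaussian moments (u = x − x₀): ∫u^(2j)·e^(−2βu²) du = (2j−1)!!/(4β)^j · √(π/(2β)), odd powers integrate to 0; here √(π/(2β)) = 0.74502. Derivatives: Ψ′ = (ik − 2βu)·Ψ, Ψ″ = ((ik − 2βu)² − 2β)·Ψ; the odd-in-u pieces drop out.
⟨T⟩ = 2.1490.

2.15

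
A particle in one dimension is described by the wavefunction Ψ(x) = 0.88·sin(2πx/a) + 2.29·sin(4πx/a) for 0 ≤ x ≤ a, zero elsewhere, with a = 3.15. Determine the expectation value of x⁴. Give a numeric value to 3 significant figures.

23.8

⟨x⁴⟩ = ∫ x⁴·|Ψ|² dx / ∫|Ψ|² dx (integrals over the domain).
On 0 ≤ x ≤ a (j ≠ l): ∫sin²(jπx/a) dx = a/2, ∫sin(jπx/a)·sin(lπx/a) dx = 0; diagonal moments ∫x·sin²(jπx/a) dx = a²/4, ∫x²·sin²(jπx/a) dx = a³·(1/6 − 1/(4j²π²)); cross terms ∫x·sin(jπx/a)·sin(lπx/a) dx = 0 for j + l even and −4jla²/(π²(j² − l²)²) for j + l odd, ∫x²·sin(jπx/a)·sin(lπx/a) dx = (−1)^(j+l)·4jla³/(π²(j² − l²)²); higher powers the same way via product-to-sum and parts.
State is unnormalized: ∫|Ψ|² dx = 9.4791, and ∫Ψ*·x⁴·Ψ dx = 225.41, so ⟨x⁴⟩ = 225.41 / 9.4791.
⟨x⁴⟩ = 23.780.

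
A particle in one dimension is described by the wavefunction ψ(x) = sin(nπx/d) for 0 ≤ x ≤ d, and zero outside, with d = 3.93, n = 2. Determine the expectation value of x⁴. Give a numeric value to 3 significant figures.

41.9

⟨x⁴⟩ = ∫ x⁴·|ψ|² dx / ∫|ψ|² dx (integrals over the domain).
With sin²θ = (1 − cos2θ)/2 on 0 ≤ x ≤ d: ∫sin²(nπx/d) dx = d/2, ∫x·sin²(nπx/d) dx = d²/4, ∫x²·sin²(nπx/d) dx = d³·(1/6 − 1/(4n²π²)); higher powers xᵏ the same way, integrating xᵏ·cos(2nπx/d) by parts.
State is unnormalized: ∫|ψ|² dx = 1.9650, and ∫ψ*·x⁴·ψ dx = 82.326, so ⟨x⁴⟩ = 82.326 / 1.9650.
⟨x⁴⟩ = 41.896.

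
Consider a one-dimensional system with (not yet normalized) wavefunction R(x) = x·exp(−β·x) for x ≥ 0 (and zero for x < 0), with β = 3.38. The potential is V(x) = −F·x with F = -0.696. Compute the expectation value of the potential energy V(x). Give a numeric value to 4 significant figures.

⟨V⟩ = ∫ V(x)·|R|² dx / ∫|R|² dx.
Every integrand reduces to terms xʲ·e^(−2βx) on [0, ∞); use ∫₀^∞ xʲ·e^(−2βx) dx = j!/(2β)^(j+1).
State is unnormalized: ∫|R|² dx = 0.0064743, and ∫R*·V(x)·R dx = 0.0019997, so ⟨V⟩ = 0.0019997 / 0.0064743.
⟨V⟩ = 0.30888.

0.3089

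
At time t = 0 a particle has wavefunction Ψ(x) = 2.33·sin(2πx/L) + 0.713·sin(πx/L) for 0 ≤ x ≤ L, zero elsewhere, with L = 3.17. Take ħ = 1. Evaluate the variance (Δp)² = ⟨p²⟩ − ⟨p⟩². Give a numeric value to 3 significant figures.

3.68

Compute ⟨p⟩ and ⟨p²⟩ separately; (Δp)² = ⟨p²⟩ − ⟨p⟩².
d²/dx² sin(jπx/L) = −(jπ/L)²·sin(jπx/L); on 0 ≤ x ≤ L, ∫sin²(jπx/L) dx = L/2 and ∫sin(jπx/L)·sin(lπx/L) dx = 0 for j ≠ l, so only diagonal terms survive in ∫|Ψ|² and ∫Ψ·Ψ″; ∫Ψ·Ψ′ dx = [Ψ²/2] between the walls = 0.
Normalization: ∫|Ψ|² dx = 9.4106.
⟨p⟩ = 0.0000 and ⟨p²⟩ = 3.6763.
(Δp)² = 3.6763 − (0.0000)² = 3.6763.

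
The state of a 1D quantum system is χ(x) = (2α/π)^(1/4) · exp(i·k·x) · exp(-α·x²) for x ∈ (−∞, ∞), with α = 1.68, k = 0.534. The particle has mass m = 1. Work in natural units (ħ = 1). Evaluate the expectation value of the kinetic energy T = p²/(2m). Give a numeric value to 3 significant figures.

0.983

T = −(ħ²/2m) d²/dx², so ⟨T⟩ = −(ħ²/2m) ∫ χ*·χ'' dx; with m = 1.
Gaussian moments: ∫x^(2j)·e^(−2αx²) dx = (2j−1)!!/(4α)^j · √(π/(2α)), odd powers integrate to 0; here √(π/(2α)) = 0.96695. Derivatives: χ′ = (ik − 2αx)·χ, χ″ = ((ik − 2αx)² − 2α)·χ; the odd-in-x pieces drop out.
⟨T⟩ = 0.98258.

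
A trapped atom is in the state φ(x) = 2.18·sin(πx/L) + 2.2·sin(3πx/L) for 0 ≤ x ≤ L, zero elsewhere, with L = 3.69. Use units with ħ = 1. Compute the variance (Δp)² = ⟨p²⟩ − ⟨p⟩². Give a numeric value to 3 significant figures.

3.65

Compute ⟨p⟩ and ⟨p²⟩ separately; (Δp)² = ⟨p²⟩ − ⟨p⟩².
d²/dx² sin(jπx/L) = −(jπ/L)²·sin(jπx/L); on 0 ≤ x ≤ L, ∫sin²(jπx/L) dx = L/2 and ∫sin(jπx/L)·sin(lπx/L) dx = 0 for j ≠ l, so only diagonal terms survive in ∫|φ|² and ∫φ·φ″; ∫φ·φ′ dx = [φ²/2] between the walls = 0.
Normalization: ∫|φ|² dx = 17.698.
⟨p⟩ = 0.0000 and ⟨p²⟩ = 3.6507.
(Δp)² = 3.6507 − (0.0000)² = 3.6507.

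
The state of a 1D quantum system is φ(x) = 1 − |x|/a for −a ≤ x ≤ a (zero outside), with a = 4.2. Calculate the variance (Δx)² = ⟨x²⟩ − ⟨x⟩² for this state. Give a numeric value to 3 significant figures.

Compute ⟨x⟩ and ⟨x²⟩ separately, then (Δx)² = ⟨x²⟩ − ⟨x⟩².
φ is even, so ∫ over [−a, a] = 2∫₀ᵃ with φ = 1 − x/a there: ∫₀ᵃ (1 − x/a)² dx = a/3, ∫₀ᵃ x²(1 − x/a)² dx = a³/30, ∫₀ᵃ x⁴(1 − x/a)² dx = a⁵/105.
Normalization: ∫|φ|² dx = 2.8000.
⟨x⟩ = 0.0000 and ⟨x²⟩ = 1.7640.
(Δx)² = 1.7640 − (0.0000)² = 1.7640.

1.76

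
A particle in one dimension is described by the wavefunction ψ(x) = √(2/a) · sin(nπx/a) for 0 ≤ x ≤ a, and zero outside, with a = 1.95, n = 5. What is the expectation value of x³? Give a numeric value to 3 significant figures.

1.83

⟨x³⟩ = ∫ x³·|ψ|² dx (integrals over the domain).
With sin²θ = (1 − cos2θ)/2 on 0 ≤ x ≤ a: ∫sin²(nπx/a) dx = a/2, ∫x·sin²(nπx/a) dx = a²/4, ∫x²·sin²(nπx/a) dx = a³·(1/6 − 1/(4n²π²)); higher powers xᵏ the same way, integrating xᵏ·cos(2nπx/a) by parts.
⟨x³⟩ = 1.8312.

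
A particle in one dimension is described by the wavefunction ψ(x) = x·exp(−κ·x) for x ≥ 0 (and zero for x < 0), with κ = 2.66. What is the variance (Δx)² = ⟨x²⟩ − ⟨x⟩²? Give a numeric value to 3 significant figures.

0.106

Compute ⟨x⟩ and ⟨x²⟩ separately, then (Δx)² = ⟨x²⟩ − ⟨x⟩².
Every integrand reduces to terms xʲ·e^(−2κx) on [0, ∞); use ∫₀^∞ xʲ·e^(−2κx) dx = j!/(2κ)^(j+1).
Normalization: ∫|ψ|² dx = 0.013283.
⟨x⟩ = 0.56391 and ⟨x²⟩ = 0.42399.
(Δx)² = 0.42399 − (0.56391)² = 0.10600.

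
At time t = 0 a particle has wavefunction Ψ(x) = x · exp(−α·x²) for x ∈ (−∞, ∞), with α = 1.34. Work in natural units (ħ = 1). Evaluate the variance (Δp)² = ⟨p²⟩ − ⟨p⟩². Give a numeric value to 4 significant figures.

4.020

Compute ⟨p⟩ and ⟨p²⟩ separately; (Δp)² = ⟨p²⟩ − ⟨p⟩².
Expand each integrand as polynomial × e^(−2αx²) and use ∫x^(2j)·e^(−2αx²) dx = (2j−1)!!/(4α)^j · √(π/(2α)), odd powers → 0; here √(π/(2α)) = 1.0827. Differentiate with the product rule, d/dx e^(−αx²) = −2αx·e^(−αx²).
Normalization: ∫|Ψ|² dx = 0.20200.
⟨p⟩ = 0.0000 and ⟨p²⟩ = 4.0200.
(Δp)² = 4.0200 − (0.0000)² = 4.0200.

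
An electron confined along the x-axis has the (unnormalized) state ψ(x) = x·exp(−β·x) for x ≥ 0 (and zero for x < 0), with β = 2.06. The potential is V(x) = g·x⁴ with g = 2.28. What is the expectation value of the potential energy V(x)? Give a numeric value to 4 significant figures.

2.849

⟨V⟩ = ∫ V(x)·|ψ|² dx / ∫|ψ|² dx.
Every integrand reduces to terms xʲ·e^(−2βx) on [0, ∞); use ∫₀^∞ xʲ·e^(−2βx) dx = j!/(2β)^(j+1).
State is unnormalized: ∫|ψ|² dx = 0.028598, and ∫ψ*·V(x)·ψ dx = 0.081468, so ⟨V⟩ = 0.081468 / 0.028598.
⟨V⟩ = 2.8487.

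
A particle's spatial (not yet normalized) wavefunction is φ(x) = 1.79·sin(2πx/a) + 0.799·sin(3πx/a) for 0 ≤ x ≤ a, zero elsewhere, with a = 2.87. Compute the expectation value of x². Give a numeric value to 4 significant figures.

1.458

⟨x²⟩ = ∫ x²·|φ|² dx / ∫|φ|² dx (integrals over the domain).
On 0 ≤ x ≤ a (j ≠ l): ∫sin²(jπx/a) dx = a/2, ∫sin(jπx/a)·sin(lπx/a) dx = 0; diagonal moments ∫x·sin²(jπx/a) dx = a²/4, ∫x²·sin²(jπx/a) dx = a³·(1/6 − 1/(4j²π²)); cross terms ∫x·sin(jπx/a)·sin(lπx/a) dx = 0 for j + l even and −4jla²/(π²(j² − l²)²) for j + l odd, ∫x²·sin(jπx/a)·sin(lπx/a) dx = (−1)^(j+l)·4jla³/(π²(j² − l²)²); higher powers the same way via product-to-sum and parts.
State is unnormalized: ∫|φ|² dx = 5.5140, and ∫φ*·x²·φ dx = 8.0400, so ⟨x²⟩ = 8.0400 / 5.5140.
⟨x²⟩ = 1.4581.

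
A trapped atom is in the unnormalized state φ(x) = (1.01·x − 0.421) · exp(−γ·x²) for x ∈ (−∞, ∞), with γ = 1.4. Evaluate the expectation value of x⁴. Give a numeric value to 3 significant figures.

0.290

⟨x⁴⟩ = ∫ x⁴·|φ|² dx / ∫|φ|² dx (integrals over the domain).
Expand each integrand as polynomial × e^(−2γx²) and use ∫x^(2j)·e^(−2γx²) dx = (2j−1)!!/(4γ)^j · √(π/(2γ)), odd powers → 0; here √(π/(2γ)) = 1.0592.
State is unnormalized: ∫|φ|² dx = 0.38069, and ∫φ*·x⁴·φ dx = 0.11025, so ⟨x⁴⟩ = 0.11025 / 0.38069.
⟨x⁴⟩ = 0.28961.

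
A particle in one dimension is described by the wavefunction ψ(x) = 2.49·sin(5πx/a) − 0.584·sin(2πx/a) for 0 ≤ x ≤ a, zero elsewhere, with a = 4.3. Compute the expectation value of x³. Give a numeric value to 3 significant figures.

⟨x³⟩ = ∫ x³·|ψ|² dx / ∫|ψ|² dx (integrals over the domain).
On 0 ≤ x ≤ a (j ≠ l): ∫sin²(jπx/a) dx = a/2, ∫sin(jπx/a)·sin(lπx/a) dx = 0; diagonal moments ∫x·sin²(jπx/a) dx = a²/4, ∫x²·sin²(jπx/a) dx = a³·(1/6 − 1/(4j²π²)); cross terms ∫x·sin(jπx/a)·sin(lπx/a) dx = 0 for j + l even and −4jla²/(π²(j² − l²)²) for j + l odd, ∫x²·sin(jπx/a)·sin(lπx/a) dx = (−1)^(j+l)·4jla³/(π²(j² − l²)²); higher powers the same way via product-to-sum and parts.
State is unnormalized: ∫|ψ|² dx = 14.063, and ∫ψ*·x³·ψ dx = 288.18, so ⟨x³⟩ = 288.18 / 14.063.
⟨x³⟩ = 20.492.

20.5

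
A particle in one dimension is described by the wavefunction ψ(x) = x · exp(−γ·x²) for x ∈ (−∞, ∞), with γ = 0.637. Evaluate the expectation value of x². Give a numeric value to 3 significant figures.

1.18

⟨x²⟩ = ∫ x²·|ψ|² dx / ∫|ψ|² dx (integrals over the domain).
Expand each integrand as polynomial × e^(−2γx²) and use ∫x^(2j)·e^(−2γx²) dx = (2j−1)!!/(4γ)^j · √(π/(2γ)), odd powers → 0; here √(π/(2γ)) = 1.5703.
State is unnormalized: ∫|ψ|² dx = 0.61630, and ∫ψ*·x²·ψ dx = 0.72563, so ⟨x²⟩ = 0.72563 / 0.61630.
⟨x²⟩ = 1.1774.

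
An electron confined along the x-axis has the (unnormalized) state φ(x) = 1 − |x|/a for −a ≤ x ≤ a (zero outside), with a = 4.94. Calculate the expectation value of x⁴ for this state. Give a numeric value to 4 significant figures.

⟨x⁴⟩ = ∫ x⁴·|φ|² dx / ∫|φ|² dx (integrals over the domain).
φ is even, so ∫ over [−a, a] = 2∫₀ᵃ with φ = 1 − x/a there: ∫₀ᵃ (1 − x/a)² dx = a/3, ∫₀ᵃ x²(1 − x/a)² dx = a³/30, ∫₀ᵃ x⁴(1 − x/a)² dx = a⁵/105.
State is unnormalized: ∫|φ|² dx = 3.2933, and ∫φ*·x⁴·φ dx = 56.037, so ⟨x⁴⟩ = 56.037 / 3.2933.
⟨x⁴⟩ = 17.015.

17.02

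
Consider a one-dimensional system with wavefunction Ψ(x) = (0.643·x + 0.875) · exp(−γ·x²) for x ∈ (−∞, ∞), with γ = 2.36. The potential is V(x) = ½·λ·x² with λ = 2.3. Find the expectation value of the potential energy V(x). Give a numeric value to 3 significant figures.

⟨V⟩ = ∫ V(x)·|Ψ|² dx / ∫|Ψ|² dx.
Expand each integrand as polynomial × e^(−2γx²) and use ∫x^(2j)·e^(−2γx²) dx = (2j−1)!!/(4γ)^j · √(π/(2γ)), odd powers → 0; here √(π/(2γ)) = 0.81584.
State is unnormalized: ∫|Ψ|² dx = 0.66036, and ∫Ψ*·V(x)·Ψ dx = 0.089152, so ⟨V⟩ = 0.089152 / 0.66036.
⟨V⟩ = 0.13501.

0.135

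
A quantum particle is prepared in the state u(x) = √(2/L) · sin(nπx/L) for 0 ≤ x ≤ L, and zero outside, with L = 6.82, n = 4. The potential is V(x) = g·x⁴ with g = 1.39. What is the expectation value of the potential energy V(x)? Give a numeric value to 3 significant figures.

⟨V⟩ = ∫ V(x)·|u|² dx.
With sin²θ = (1 − cos2θ)/2 on 0 ≤ x ≤ L: ∫sin²(nπx/L) dx = L/2, ∫x·sin²(nπx/L) dx = L²/4, ∫x²·sin²(nπx/L) dx = L³·(1/6 − 1/(4n²π²)); higher powers xᵏ the same way, integrating xᵏ·cos(2nπx/L) by parts.
⟨V⟩ = 582.56.

583.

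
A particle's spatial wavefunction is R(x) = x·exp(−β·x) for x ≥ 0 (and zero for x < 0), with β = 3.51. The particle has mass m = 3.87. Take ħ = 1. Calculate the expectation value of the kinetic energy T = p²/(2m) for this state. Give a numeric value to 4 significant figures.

1.592

T = −(ħ²/2m) d²/dx², so ⟨T⟩ = −(ħ²/2m) ∫ R*·R'' dx / ∫|R|² dx; with m = 3.87.
Differentiate x·exp(−β·x) with the product rule; every integrand then reduces to terms xʲ·e^(−2βx) on [0, ∞), with ∫₀^∞ xʲ·e^(−2βx) dx = j!/(2β)^(j+1).
State is unnormalized: ∫|R|² dx = 0.0057812, and ∫R*·(−ħ²/2m · R'') dx = 0.0092022, so ⟨T⟩ = 0.0092022 / 0.0057812.
⟨T⟩ = 1.5917.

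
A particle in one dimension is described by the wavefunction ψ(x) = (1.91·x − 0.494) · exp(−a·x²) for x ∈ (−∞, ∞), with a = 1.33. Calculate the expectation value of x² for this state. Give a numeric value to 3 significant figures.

0.465

⟨x²⟩ = ∫ x²·|ψ|² dx / ∫|ψ|² dx (integrals over the domain).
Expand each integrand as polynomial × e^(−2ax²) and use ∫x^(2j)·e^(−2ax²) dx = (2j−1)!!/(4a)^j · √(π/(2a)), odd powers → 0; here √(π/(2a)) = 1.0868.
State is unnormalized: ∫|ψ|² dx = 1.0104, and ∫ψ*·x²·ψ dx = 0.47009, so ⟨x²⟩ = 0.47009 / 1.0104.
⟨x²⟩ = 0.46524.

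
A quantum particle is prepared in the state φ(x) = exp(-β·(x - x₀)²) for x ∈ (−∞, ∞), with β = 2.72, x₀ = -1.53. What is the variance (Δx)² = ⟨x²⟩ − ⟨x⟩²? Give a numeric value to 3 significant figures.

Compute ⟨x⟩ and ⟨x²⟩ separately, then (Δx)² = ⟨x²⟩ − ⟨x⟩².
Gaussian moments (u = x − x₀): ∫u^(2j)·e^(−2βu²) du = (2j−1)!!/(4β)^j · √(π/(2β)), odd powers integrate to 0; here √(π/(2β)) = 0.75993.
Normalization: ∫|φ|² dx = 0.75993.
⟨x⟩ = -1.5300 and ⟨x²⟩ = 2.4328.
(Δx)² = 2.4328 − (-1.5300)² = 0.091912.

0.0919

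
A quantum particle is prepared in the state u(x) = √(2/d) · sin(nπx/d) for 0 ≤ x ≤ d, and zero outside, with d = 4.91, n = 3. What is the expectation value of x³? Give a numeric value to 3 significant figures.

⟨x³⟩ = ∫ x³·|u|² dx (integrals over the domain).
With sin²θ = (1 − cos2θ)/2 on 0 ≤ x ≤ d: ∫sin²(nπx/d) dx = d/2, ∫x·sin²(nπx/d) dx = d²/4, ∫x²·sin²(nπx/d) dx = d³·(1/6 − 1/(4n²π²)); higher powers xᵏ the same way, integrating xᵏ·cos(2nπx/d) by parts.
⟨x³⟩ = 28.593.

28.6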